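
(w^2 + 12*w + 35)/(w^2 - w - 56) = (w + 5)/(w - 8)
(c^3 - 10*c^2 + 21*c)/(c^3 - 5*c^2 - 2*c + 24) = c*(c - 7)/(c^2 - 2*c - 8)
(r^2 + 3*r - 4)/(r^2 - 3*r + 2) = (r + 4)/(r - 2)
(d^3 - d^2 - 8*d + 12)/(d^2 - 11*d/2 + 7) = 2*(d^2 + d - 6)/(2*d - 7)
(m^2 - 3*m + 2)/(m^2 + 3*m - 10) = (m - 1)/(m + 5)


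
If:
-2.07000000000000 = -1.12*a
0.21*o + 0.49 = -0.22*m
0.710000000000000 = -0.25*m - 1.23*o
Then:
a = 1.85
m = -2.08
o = -0.15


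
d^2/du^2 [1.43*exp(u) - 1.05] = 1.43*exp(u)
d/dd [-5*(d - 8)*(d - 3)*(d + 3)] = -15*d^2 + 80*d + 45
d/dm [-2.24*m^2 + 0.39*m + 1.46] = 0.39 - 4.48*m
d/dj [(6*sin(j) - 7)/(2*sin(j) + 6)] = 25*cos(j)/(2*(sin(j) + 3)^2)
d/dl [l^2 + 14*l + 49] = 2*l + 14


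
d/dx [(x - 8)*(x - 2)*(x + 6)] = 3*x^2 - 8*x - 44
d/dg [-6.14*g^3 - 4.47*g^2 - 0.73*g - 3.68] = -18.42*g^2 - 8.94*g - 0.73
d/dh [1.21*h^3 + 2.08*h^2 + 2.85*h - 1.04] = 3.63*h^2 + 4.16*h + 2.85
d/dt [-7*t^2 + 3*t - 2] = 3 - 14*t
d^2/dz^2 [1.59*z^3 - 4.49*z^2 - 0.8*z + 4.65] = 9.54*z - 8.98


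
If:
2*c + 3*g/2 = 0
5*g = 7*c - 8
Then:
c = 24/41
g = -32/41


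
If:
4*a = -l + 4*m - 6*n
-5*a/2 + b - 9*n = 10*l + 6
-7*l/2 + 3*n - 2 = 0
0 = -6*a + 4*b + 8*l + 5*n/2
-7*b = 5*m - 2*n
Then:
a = -15306/35663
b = 12409/35663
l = -18404/35663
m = -16451/35663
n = 2304/35663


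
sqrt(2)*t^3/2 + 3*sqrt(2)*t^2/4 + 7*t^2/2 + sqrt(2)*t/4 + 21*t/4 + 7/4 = (t + 1/2)*(t + 7*sqrt(2)/2)*(sqrt(2)*t/2 + sqrt(2)/2)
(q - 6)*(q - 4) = q^2 - 10*q + 24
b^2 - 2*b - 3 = (b - 3)*(b + 1)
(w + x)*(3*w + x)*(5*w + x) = 15*w^3 + 23*w^2*x + 9*w*x^2 + x^3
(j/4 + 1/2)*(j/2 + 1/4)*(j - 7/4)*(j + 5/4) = j^4/8 + j^3/4 - 39*j^2/128 - 191*j/256 - 35/128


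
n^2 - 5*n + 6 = (n - 3)*(n - 2)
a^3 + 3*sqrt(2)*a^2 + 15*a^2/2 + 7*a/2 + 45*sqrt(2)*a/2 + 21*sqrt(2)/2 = (a + 1/2)*(a + 7)*(a + 3*sqrt(2))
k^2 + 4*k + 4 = (k + 2)^2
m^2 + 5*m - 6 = (m - 1)*(m + 6)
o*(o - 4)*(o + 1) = o^3 - 3*o^2 - 4*o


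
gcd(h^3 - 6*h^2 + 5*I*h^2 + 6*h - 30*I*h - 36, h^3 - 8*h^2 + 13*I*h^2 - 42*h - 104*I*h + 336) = h + 6*I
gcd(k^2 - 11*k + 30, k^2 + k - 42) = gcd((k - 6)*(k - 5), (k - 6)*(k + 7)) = k - 6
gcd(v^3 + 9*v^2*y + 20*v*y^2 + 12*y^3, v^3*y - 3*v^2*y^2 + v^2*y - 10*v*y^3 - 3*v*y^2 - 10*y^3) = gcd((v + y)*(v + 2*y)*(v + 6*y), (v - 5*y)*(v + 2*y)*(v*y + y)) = v + 2*y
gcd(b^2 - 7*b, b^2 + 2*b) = b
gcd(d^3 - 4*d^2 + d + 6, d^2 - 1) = d + 1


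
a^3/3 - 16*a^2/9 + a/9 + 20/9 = (a/3 + 1/3)*(a - 5)*(a - 4/3)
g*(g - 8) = g^2 - 8*g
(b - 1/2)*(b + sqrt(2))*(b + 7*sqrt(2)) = b^3 - b^2/2 + 8*sqrt(2)*b^2 - 4*sqrt(2)*b + 14*b - 7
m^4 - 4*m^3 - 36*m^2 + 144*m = m*(m - 6)*(m - 4)*(m + 6)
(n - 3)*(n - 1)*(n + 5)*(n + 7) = n^4 + 8*n^3 - 10*n^2 - 104*n + 105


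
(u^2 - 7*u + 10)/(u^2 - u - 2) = (u - 5)/(u + 1)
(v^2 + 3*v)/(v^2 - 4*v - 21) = v/(v - 7)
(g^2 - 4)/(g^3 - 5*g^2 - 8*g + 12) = (g - 2)/(g^2 - 7*g + 6)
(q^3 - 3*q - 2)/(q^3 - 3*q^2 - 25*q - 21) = (q^2 - q - 2)/(q^2 - 4*q - 21)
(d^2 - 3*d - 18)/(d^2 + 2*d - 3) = (d - 6)/(d - 1)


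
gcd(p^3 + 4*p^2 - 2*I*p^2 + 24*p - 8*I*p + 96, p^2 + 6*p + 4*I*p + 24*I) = p + 4*I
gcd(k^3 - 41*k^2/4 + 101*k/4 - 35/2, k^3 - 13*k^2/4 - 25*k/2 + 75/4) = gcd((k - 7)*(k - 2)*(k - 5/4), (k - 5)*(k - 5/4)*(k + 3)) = k - 5/4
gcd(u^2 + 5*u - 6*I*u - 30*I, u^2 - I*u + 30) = u - 6*I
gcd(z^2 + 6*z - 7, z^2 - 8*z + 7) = z - 1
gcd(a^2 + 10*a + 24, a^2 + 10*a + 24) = a^2 + 10*a + 24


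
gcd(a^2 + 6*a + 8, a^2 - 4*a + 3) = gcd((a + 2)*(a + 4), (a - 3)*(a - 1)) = 1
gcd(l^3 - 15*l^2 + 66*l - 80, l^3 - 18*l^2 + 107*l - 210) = l - 5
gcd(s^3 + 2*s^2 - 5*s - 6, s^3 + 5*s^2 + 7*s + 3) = s^2 + 4*s + 3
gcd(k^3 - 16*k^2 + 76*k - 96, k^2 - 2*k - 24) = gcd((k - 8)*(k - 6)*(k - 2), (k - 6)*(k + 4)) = k - 6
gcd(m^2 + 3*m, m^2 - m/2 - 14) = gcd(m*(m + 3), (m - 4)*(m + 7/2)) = 1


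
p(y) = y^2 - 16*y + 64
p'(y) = 2*y - 16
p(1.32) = 44.62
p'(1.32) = -13.36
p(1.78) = 38.69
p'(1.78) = -12.44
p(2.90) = 26.01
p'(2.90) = -10.20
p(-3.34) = 128.60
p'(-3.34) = -22.68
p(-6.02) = 196.56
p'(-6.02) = -28.04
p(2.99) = 25.10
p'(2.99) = -10.02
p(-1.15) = 83.72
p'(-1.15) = -18.30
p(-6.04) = 197.12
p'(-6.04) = -28.08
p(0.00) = 64.00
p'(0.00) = -16.00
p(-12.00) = 400.00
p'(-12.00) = -40.00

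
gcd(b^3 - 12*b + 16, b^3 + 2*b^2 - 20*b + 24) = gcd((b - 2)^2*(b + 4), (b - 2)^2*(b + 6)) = b^2 - 4*b + 4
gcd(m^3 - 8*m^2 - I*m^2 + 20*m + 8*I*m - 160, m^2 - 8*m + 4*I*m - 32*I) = m^2 + m*(-8 + 4*I) - 32*I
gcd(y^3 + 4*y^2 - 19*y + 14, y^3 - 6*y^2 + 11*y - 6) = y^2 - 3*y + 2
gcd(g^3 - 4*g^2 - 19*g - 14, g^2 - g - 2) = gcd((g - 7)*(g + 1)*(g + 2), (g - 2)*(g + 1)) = g + 1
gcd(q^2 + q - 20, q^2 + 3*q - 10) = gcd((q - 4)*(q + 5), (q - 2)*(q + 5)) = q + 5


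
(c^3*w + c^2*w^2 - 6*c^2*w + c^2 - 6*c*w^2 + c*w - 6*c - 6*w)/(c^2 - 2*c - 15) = (-c^3*w - c^2*w^2 + 6*c^2*w - c^2 + 6*c*w^2 - c*w + 6*c + 6*w)/(-c^2 + 2*c + 15)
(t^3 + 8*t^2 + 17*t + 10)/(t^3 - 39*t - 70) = (t + 1)/(t - 7)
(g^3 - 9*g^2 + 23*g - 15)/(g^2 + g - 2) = (g^2 - 8*g + 15)/(g + 2)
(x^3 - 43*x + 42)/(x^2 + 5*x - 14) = (x^2 - 7*x + 6)/(x - 2)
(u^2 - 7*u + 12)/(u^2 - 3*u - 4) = (u - 3)/(u + 1)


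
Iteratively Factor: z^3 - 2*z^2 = (z)*(z^2 - 2*z) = z*(z - 2)*(z)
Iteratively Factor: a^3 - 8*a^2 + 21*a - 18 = (a - 3)*(a^2 - 5*a + 6) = (a - 3)^2*(a - 2)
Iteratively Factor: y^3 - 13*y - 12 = (y + 3)*(y^2 - 3*y - 4) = (y + 1)*(y + 3)*(y - 4)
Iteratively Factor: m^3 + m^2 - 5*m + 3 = (m + 3)*(m^2 - 2*m + 1) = (m - 1)*(m + 3)*(m - 1)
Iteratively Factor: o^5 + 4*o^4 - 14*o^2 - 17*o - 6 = (o + 1)*(o^4 + 3*o^3 - 3*o^2 - 11*o - 6) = (o + 1)*(o + 3)*(o^3 - 3*o - 2) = (o + 1)^2*(o + 3)*(o^2 - o - 2) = (o + 1)^3*(o + 3)*(o - 2)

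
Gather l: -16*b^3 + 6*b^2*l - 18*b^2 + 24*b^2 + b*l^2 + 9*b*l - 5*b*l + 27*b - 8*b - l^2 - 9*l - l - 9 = -16*b^3 + 6*b^2 + 19*b + l^2*(b - 1) + l*(6*b^2 + 4*b - 10) - 9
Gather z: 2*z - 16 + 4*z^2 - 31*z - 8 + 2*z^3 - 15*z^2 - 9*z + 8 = 2*z^3 - 11*z^2 - 38*z - 16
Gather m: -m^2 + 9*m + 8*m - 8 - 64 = -m^2 + 17*m - 72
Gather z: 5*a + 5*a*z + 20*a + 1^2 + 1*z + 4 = 25*a + z*(5*a + 1) + 5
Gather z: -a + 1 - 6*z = -a - 6*z + 1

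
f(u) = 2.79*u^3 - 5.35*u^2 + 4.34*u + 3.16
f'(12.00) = 1081.22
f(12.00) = 4105.96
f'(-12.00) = 1338.02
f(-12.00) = -5640.44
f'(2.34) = 25.13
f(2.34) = 19.77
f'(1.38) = 5.51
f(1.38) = 6.29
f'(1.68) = 9.99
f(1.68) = 8.58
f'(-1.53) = 40.30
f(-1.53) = -26.00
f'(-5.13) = 279.50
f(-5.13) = -536.57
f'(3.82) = 85.60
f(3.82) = 97.19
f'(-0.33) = 8.78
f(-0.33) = 1.04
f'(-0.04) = 4.78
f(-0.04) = 2.98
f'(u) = 8.37*u^2 - 10.7*u + 4.34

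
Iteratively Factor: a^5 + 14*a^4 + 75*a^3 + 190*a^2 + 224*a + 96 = (a + 2)*(a^4 + 12*a^3 + 51*a^2 + 88*a + 48) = (a + 2)*(a + 3)*(a^3 + 9*a^2 + 24*a + 16) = (a + 2)*(a + 3)*(a + 4)*(a^2 + 5*a + 4) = (a + 2)*(a + 3)*(a + 4)^2*(a + 1)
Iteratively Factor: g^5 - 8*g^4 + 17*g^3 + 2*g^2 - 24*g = (g + 1)*(g^4 - 9*g^3 + 26*g^2 - 24*g) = g*(g + 1)*(g^3 - 9*g^2 + 26*g - 24) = g*(g - 3)*(g + 1)*(g^2 - 6*g + 8) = g*(g - 3)*(g - 2)*(g + 1)*(g - 4)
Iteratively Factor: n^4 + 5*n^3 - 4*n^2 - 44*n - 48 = (n - 3)*(n^3 + 8*n^2 + 20*n + 16) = (n - 3)*(n + 4)*(n^2 + 4*n + 4) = (n - 3)*(n + 2)*(n + 4)*(n + 2)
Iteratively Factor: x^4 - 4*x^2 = (x)*(x^3 - 4*x) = x*(x + 2)*(x^2 - 2*x) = x^2*(x + 2)*(x - 2)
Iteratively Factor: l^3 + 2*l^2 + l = (l)*(l^2 + 2*l + 1) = l*(l + 1)*(l + 1)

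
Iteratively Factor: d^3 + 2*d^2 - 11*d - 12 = (d - 3)*(d^2 + 5*d + 4) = (d - 3)*(d + 1)*(d + 4)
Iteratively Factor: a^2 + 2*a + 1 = (a + 1)*(a + 1)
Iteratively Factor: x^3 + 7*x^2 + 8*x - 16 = (x + 4)*(x^2 + 3*x - 4) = (x - 1)*(x + 4)*(x + 4)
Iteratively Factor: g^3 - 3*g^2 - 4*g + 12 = (g - 2)*(g^2 - g - 6) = (g - 2)*(g + 2)*(g - 3)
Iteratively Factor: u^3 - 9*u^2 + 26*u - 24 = (u - 3)*(u^2 - 6*u + 8) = (u - 3)*(u - 2)*(u - 4)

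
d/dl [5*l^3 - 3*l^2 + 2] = 3*l*(5*l - 2)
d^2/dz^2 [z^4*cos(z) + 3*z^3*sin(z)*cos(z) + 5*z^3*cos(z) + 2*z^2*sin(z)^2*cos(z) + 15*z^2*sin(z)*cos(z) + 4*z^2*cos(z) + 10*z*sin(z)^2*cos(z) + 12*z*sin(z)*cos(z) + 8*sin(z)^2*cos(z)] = -z^4*cos(z) - 8*z^3*sin(z) - 6*z^3*sin(2*z) - 5*z^3*cos(z) - 30*z^2*sin(z) - 30*z^2*sin(2*z) + 15*z^2*cos(z)/2 + 18*z^2*cos(2*z) + 9*z^2*cos(3*z)/2 - 18*z*sin(z) - 15*z*sin(2*z) + 6*z*sin(3*z) + 55*z*cos(z)/2 + 60*z*cos(2*z) + 45*z*cos(3*z)/2 - 5*sin(z) + 15*sin(2*z) + 15*sin(3*z) + 7*cos(z) + 24*cos(2*z) + 17*cos(3*z)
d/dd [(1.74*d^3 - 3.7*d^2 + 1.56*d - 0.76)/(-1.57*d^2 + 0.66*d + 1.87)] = (-2.7318*d^4 + 2.2968*d^3 + 9.7686*d^2 - 16.2244*d + 3.4188)/(2.4649*d^4 - 2.0724*d^3 - 5.4362*d^2 + 2.4684*d + 3.4969)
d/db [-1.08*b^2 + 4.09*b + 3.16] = 4.09 - 2.16*b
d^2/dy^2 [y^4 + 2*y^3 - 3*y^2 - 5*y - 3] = 12*y^2 + 12*y - 6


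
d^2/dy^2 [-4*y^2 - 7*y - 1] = -8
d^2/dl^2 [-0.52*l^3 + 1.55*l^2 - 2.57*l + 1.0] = 3.1 - 3.12*l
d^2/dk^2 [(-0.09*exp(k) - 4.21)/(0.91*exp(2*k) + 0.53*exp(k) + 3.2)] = (-0.074529*exp(4*k) - 13.901797*exp(3*k) - 4.518969*exp(2*k) + 48.008131*exp(k) + 6.21856)*exp(k)/(0.753571*exp(6*k) + 1.316679*exp(5*k) + 8.716617*exp(4*k) + 9.409037*exp(3*k) + 30.65184*exp(2*k) + 16.2816*exp(k) + 32.768)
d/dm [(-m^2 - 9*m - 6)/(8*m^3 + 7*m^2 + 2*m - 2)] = (8*m^4 + 144*m^3 + 205*m^2 + 88*m + 30)/(64*m^6 + 112*m^5 + 81*m^4 - 4*m^3 - 24*m^2 - 8*m + 4)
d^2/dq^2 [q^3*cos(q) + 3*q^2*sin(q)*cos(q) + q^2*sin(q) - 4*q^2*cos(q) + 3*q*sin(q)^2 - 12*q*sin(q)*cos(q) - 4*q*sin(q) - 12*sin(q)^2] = -q^3*cos(q) - 7*q^2*sin(q) - 6*q^2*sin(2*q) + 4*q^2*cos(q) + 20*q*sin(q) + 24*q*sin(2*q) + 10*q*cos(q) + 18*q*cos(2*q) + 2*sin(q) + 9*sin(2*q) - 16*cos(q) - 48*cos(2*q)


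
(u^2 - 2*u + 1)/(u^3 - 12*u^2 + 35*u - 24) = (u - 1)/(u^2 - 11*u + 24)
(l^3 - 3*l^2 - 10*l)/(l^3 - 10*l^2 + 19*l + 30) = l*(l + 2)/(l^2 - 5*l - 6)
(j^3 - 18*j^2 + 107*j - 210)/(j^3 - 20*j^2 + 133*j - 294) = (j - 5)/(j - 7)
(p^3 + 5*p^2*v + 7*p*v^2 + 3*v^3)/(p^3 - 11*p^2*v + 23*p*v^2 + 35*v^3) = (p^2 + 4*p*v + 3*v^2)/(p^2 - 12*p*v + 35*v^2)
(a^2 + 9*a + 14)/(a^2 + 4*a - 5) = (a^2 + 9*a + 14)/(a^2 + 4*a - 5)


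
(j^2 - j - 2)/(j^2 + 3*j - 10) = (j + 1)/(j + 5)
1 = 1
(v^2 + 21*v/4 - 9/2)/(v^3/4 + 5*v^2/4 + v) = (4*v^2 + 21*v - 18)/(v*(v^2 + 5*v + 4))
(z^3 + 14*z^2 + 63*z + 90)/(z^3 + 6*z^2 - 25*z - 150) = (z + 3)/(z - 5)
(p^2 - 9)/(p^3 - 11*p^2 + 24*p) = (p + 3)/(p*(p - 8))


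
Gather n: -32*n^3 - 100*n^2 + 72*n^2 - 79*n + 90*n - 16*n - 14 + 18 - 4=-32*n^3 - 28*n^2 - 5*n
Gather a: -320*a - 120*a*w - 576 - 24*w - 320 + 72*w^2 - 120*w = a*(-120*w - 320) + 72*w^2 - 144*w - 896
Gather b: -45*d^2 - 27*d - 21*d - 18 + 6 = -45*d^2 - 48*d - 12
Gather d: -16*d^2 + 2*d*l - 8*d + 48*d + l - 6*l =-16*d^2 + d*(2*l + 40) - 5*l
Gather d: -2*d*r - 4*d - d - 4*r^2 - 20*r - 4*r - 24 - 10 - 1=d*(-2*r - 5) - 4*r^2 - 24*r - 35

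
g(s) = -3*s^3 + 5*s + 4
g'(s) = 5 - 9*s^2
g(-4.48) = 251.35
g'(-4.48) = -175.63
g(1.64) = -1.03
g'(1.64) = -19.21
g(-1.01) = 2.04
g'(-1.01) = -4.18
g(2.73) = -43.39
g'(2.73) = -62.08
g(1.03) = 5.87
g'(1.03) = -4.55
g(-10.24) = 3174.03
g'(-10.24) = -938.72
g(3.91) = -155.78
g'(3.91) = -132.59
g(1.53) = 0.91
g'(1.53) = -16.07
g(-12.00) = 5128.00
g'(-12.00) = -1291.00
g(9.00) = -2138.00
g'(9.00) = -724.00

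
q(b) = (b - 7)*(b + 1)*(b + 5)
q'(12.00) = 371.00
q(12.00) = 1105.00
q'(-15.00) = 668.00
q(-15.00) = -3080.00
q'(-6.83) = 116.61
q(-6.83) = -147.55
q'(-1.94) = -21.83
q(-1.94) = 25.72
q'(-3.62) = 9.55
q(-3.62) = 38.40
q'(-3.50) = 6.75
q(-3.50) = 39.38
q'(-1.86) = -22.90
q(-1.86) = 23.93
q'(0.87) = -36.47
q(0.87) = -67.29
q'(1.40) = -33.92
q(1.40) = -86.02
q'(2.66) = -21.09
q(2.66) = -121.67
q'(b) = (b - 7)*(b + 1) + (b - 7)*(b + 5) + (b + 1)*(b + 5)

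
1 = 1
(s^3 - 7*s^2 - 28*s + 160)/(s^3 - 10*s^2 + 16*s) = (s^2 + s - 20)/(s*(s - 2))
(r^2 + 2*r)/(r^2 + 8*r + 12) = r/(r + 6)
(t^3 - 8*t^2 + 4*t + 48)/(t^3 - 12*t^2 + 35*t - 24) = (t^3 - 8*t^2 + 4*t + 48)/(t^3 - 12*t^2 + 35*t - 24)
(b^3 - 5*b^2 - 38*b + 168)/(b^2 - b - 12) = (b^2 - b - 42)/(b + 3)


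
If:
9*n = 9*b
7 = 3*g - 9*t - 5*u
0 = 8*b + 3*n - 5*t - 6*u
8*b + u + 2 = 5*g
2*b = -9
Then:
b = -9/2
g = -2793/320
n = -9/2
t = 267/160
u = -617/64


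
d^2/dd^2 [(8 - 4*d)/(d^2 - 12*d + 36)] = 8*(-d - 6)/(d^4 - 24*d^3 + 216*d^2 - 864*d + 1296)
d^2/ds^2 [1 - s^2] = -2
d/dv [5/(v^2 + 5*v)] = 5*(-2*v - 5)/(v^2*(v + 5)^2)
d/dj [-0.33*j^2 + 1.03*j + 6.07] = 1.03 - 0.66*j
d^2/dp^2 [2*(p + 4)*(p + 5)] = 4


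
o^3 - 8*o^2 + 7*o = o*(o - 7)*(o - 1)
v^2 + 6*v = v*(v + 6)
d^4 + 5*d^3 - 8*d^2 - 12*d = d*(d - 2)*(d + 1)*(d + 6)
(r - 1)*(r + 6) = r^2 + 5*r - 6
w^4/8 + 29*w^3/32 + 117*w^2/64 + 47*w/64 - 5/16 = (w/4 + 1)*(w/2 + 1/2)*(w - 1/4)*(w + 5/2)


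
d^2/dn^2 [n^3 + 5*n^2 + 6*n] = 6*n + 10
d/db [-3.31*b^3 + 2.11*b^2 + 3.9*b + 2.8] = -9.93*b^2 + 4.22*b + 3.9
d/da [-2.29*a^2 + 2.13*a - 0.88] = 2.13 - 4.58*a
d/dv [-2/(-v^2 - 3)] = -4*v/(v^2 + 3)^2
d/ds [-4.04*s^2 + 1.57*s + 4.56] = 1.57 - 8.08*s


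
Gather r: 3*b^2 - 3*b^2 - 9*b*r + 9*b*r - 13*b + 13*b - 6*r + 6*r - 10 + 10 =0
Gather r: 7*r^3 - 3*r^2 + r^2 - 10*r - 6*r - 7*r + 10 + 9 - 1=7*r^3 - 2*r^2 - 23*r + 18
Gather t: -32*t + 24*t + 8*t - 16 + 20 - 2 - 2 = 0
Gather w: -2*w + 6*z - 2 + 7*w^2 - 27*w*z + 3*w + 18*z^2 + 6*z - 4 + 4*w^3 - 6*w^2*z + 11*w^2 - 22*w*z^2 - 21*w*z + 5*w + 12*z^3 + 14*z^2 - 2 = 4*w^3 + w^2*(18 - 6*z) + w*(-22*z^2 - 48*z + 6) + 12*z^3 + 32*z^2 + 12*z - 8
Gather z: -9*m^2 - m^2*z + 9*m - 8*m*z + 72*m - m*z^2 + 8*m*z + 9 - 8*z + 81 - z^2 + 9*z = -9*m^2 + 81*m + z^2*(-m - 1) + z*(1 - m^2) + 90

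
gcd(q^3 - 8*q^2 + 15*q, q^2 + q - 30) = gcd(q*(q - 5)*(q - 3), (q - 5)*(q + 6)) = q - 5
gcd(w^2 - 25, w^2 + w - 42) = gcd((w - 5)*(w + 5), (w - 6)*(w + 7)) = 1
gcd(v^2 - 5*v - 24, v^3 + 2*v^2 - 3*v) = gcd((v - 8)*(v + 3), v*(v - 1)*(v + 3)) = v + 3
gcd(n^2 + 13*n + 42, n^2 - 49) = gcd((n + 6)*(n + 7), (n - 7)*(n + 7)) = n + 7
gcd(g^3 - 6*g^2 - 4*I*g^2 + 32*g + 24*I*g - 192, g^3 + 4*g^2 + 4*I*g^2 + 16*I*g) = g + 4*I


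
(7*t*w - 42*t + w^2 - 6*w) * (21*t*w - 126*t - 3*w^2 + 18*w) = 147*t^2*w^2 - 1764*t^2*w + 5292*t^2 - 3*w^4 + 36*w^3 - 108*w^2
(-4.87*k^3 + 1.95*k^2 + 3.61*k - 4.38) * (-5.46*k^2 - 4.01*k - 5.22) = 26.5902*k^5 + 8.8817*k^4 - 2.1087*k^3 - 0.740299999999998*k^2 - 1.2804*k + 22.8636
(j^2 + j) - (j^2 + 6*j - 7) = 7 - 5*j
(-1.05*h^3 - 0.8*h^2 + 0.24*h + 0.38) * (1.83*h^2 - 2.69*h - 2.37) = -1.9215*h^5 + 1.3605*h^4 + 5.0797*h^3 + 1.9458*h^2 - 1.591*h - 0.9006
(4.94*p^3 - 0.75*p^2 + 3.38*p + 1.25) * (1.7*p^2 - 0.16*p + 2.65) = 8.398*p^5 - 2.0654*p^4 + 18.957*p^3 - 0.4033*p^2 + 8.757*p + 3.3125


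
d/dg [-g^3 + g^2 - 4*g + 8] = -3*g^2 + 2*g - 4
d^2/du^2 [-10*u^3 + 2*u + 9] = -60*u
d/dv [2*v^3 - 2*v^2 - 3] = 2*v*(3*v - 2)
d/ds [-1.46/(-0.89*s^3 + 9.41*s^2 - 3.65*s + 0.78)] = (-3.8982*s^2 + 27.4772*s - 5.329)/(0.89*s^3 - 9.41*s^2 + 3.65*s - 0.78)^2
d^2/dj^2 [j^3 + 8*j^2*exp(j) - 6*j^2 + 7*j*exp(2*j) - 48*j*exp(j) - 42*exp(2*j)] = 8*j^2*exp(j) + 28*j*exp(2*j) - 16*j*exp(j) + 6*j - 140*exp(2*j) - 80*exp(j) - 12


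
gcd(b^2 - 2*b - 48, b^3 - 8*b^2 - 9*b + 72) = b - 8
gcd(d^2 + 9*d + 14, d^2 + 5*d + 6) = d + 2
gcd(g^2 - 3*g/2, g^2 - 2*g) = g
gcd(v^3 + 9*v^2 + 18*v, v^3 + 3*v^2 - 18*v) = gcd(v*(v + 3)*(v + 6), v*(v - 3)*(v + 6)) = v^2 + 6*v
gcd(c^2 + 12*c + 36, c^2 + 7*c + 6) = c + 6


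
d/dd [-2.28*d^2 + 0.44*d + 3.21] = 0.44 - 4.56*d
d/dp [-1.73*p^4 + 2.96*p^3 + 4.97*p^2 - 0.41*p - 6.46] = -6.92*p^3 + 8.88*p^2 + 9.94*p - 0.41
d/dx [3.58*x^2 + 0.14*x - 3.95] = 7.16*x + 0.14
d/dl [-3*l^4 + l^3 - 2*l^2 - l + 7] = -12*l^3 + 3*l^2 - 4*l - 1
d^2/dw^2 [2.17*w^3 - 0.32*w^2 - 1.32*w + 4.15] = 13.02*w - 0.64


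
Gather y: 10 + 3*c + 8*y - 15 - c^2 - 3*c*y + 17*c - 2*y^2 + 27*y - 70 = -c^2 + 20*c - 2*y^2 + y*(35 - 3*c) - 75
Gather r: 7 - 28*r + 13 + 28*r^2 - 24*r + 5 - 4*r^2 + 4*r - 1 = 24*r^2 - 48*r + 24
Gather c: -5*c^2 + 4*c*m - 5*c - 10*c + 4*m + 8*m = -5*c^2 + c*(4*m - 15) + 12*m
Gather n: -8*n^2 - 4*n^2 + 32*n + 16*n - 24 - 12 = -12*n^2 + 48*n - 36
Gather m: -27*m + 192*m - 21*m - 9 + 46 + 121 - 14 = 144*m + 144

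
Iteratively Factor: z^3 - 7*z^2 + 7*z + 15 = (z - 3)*(z^2 - 4*z - 5) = (z - 3)*(z + 1)*(z - 5)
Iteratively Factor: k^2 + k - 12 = (k - 3)*(k + 4)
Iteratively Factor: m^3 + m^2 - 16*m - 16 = (m - 4)*(m^2 + 5*m + 4) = (m - 4)*(m + 4)*(m + 1)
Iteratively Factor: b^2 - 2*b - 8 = (b + 2)*(b - 4)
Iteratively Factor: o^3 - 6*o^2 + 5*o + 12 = (o - 4)*(o^2 - 2*o - 3) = (o - 4)*(o + 1)*(o - 3)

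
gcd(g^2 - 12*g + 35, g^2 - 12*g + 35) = g^2 - 12*g + 35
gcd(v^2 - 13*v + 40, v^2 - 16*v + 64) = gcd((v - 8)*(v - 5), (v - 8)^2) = v - 8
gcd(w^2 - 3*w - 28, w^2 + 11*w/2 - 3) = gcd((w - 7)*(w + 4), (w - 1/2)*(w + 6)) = 1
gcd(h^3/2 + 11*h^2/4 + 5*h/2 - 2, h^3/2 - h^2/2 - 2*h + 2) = h + 2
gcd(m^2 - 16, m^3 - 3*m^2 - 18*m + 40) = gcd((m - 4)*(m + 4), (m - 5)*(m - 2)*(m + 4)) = m + 4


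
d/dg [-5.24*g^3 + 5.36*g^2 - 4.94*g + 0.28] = -15.72*g^2 + 10.72*g - 4.94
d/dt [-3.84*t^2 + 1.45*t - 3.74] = 1.45 - 7.68*t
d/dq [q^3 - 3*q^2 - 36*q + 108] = 3*q^2 - 6*q - 36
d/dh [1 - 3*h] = -3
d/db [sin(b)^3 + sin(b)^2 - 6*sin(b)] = (3*sin(b)^2 + 2*sin(b) - 6)*cos(b)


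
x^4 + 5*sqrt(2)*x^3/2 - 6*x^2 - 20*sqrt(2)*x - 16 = (x - 2*sqrt(2))*(x + sqrt(2)/2)*(x + 2*sqrt(2))^2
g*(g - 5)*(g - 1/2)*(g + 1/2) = g^4 - 5*g^3 - g^2/4 + 5*g/4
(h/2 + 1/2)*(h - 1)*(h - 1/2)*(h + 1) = h^4/2 + h^3/4 - 3*h^2/4 - h/4 + 1/4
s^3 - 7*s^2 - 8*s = s*(s - 8)*(s + 1)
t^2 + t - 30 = (t - 5)*(t + 6)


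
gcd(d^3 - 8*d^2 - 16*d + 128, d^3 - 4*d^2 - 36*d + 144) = d - 4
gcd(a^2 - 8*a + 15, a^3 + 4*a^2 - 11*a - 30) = a - 3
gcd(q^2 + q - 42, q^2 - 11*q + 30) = q - 6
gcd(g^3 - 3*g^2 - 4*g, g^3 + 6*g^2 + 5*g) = g^2 + g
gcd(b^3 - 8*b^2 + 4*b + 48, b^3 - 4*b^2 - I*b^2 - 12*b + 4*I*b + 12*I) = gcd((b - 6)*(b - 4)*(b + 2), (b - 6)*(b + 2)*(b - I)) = b^2 - 4*b - 12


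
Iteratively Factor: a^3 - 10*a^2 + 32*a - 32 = (a - 4)*(a^2 - 6*a + 8) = (a - 4)^2*(a - 2)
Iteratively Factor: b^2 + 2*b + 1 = (b + 1)*(b + 1)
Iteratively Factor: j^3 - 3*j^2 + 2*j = (j - 2)*(j^2 - j) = j*(j - 2)*(j - 1)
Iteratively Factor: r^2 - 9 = (r + 3)*(r - 3)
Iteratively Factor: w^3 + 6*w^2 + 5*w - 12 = (w - 1)*(w^2 + 7*w + 12) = (w - 1)*(w + 4)*(w + 3)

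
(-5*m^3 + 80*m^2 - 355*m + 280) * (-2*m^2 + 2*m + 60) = 10*m^5 - 170*m^4 + 570*m^3 + 3530*m^2 - 20740*m + 16800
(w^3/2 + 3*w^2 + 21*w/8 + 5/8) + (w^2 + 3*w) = w^3/2 + 4*w^2 + 45*w/8 + 5/8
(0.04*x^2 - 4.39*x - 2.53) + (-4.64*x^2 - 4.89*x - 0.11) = -4.6*x^2 - 9.28*x - 2.64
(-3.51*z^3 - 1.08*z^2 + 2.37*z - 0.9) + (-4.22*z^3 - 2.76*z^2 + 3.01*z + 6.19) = -7.73*z^3 - 3.84*z^2 + 5.38*z + 5.29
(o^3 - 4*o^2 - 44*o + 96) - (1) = o^3 - 4*o^2 - 44*o + 95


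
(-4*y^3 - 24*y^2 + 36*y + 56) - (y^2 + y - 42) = -4*y^3 - 25*y^2 + 35*y + 98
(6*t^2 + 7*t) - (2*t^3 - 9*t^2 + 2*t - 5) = -2*t^3 + 15*t^2 + 5*t + 5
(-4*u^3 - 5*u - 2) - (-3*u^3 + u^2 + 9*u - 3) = -u^3 - u^2 - 14*u + 1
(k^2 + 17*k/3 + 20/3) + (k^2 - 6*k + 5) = 2*k^2 - k/3 + 35/3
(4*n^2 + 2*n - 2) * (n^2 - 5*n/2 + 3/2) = 4*n^4 - 8*n^3 - n^2 + 8*n - 3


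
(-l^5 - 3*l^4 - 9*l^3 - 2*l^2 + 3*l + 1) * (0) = 0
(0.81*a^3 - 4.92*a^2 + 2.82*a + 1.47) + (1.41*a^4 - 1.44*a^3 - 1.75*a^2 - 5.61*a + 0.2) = 1.41*a^4 - 0.63*a^3 - 6.67*a^2 - 2.79*a + 1.67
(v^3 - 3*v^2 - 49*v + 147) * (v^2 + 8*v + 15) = v^5 + 5*v^4 - 58*v^3 - 290*v^2 + 441*v + 2205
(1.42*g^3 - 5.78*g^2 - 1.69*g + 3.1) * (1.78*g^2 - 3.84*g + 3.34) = 2.5276*g^5 - 15.7412*g^4 + 23.9298*g^3 - 7.2976*g^2 - 17.5486*g + 10.354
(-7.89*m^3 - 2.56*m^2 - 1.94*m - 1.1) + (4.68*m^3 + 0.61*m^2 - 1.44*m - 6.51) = -3.21*m^3 - 1.95*m^2 - 3.38*m - 7.61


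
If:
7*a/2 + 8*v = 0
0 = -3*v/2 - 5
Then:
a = 160/21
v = -10/3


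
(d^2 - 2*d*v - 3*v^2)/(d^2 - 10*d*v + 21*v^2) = (-d - v)/(-d + 7*v)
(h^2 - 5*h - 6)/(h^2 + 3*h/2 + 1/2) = 2*(h - 6)/(2*h + 1)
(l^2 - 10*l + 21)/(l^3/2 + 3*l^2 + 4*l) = 2*(l^2 - 10*l + 21)/(l*(l^2 + 6*l + 8))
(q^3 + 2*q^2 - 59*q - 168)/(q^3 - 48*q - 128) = (q^2 + 10*q + 21)/(q^2 + 8*q + 16)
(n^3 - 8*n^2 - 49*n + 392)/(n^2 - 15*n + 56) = n + 7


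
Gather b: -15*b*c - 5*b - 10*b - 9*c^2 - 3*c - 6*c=b*(-15*c - 15) - 9*c^2 - 9*c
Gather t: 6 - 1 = 5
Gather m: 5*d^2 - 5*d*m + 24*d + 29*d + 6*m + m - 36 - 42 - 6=5*d^2 + 53*d + m*(7 - 5*d) - 84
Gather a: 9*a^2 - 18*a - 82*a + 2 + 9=9*a^2 - 100*a + 11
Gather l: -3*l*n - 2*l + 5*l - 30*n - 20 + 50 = l*(3 - 3*n) - 30*n + 30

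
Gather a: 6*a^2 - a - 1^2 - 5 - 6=6*a^2 - a - 12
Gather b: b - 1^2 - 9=b - 10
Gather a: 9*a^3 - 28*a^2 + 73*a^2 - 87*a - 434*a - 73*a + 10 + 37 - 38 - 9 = 9*a^3 + 45*a^2 - 594*a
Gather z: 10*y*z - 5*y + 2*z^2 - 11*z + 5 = -5*y + 2*z^2 + z*(10*y - 11) + 5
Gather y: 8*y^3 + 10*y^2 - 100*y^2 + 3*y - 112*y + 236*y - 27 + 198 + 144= 8*y^3 - 90*y^2 + 127*y + 315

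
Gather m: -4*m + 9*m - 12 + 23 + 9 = 5*m + 20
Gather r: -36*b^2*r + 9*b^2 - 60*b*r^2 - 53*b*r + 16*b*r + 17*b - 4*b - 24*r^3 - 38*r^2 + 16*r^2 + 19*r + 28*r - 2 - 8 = 9*b^2 + 13*b - 24*r^3 + r^2*(-60*b - 22) + r*(-36*b^2 - 37*b + 47) - 10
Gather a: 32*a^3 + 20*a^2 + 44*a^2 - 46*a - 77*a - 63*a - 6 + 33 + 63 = 32*a^3 + 64*a^2 - 186*a + 90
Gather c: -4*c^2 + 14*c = -4*c^2 + 14*c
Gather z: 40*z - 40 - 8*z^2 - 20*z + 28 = -8*z^2 + 20*z - 12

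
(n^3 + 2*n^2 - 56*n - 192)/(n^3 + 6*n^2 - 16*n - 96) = (n - 8)/(n - 4)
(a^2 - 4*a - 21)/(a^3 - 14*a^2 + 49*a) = (a + 3)/(a*(a - 7))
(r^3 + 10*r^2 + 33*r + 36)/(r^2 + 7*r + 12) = r + 3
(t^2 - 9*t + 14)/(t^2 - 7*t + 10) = (t - 7)/(t - 5)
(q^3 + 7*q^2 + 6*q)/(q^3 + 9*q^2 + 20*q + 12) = q/(q + 2)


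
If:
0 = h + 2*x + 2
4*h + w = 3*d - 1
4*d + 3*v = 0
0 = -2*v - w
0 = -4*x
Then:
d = -21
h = -2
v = 28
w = -56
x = 0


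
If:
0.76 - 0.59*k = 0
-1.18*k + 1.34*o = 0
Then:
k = 1.29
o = 1.13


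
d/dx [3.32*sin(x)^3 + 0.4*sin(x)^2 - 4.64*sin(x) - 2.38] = (9.96*sin(x)^2 + 0.8*sin(x) - 4.64)*cos(x)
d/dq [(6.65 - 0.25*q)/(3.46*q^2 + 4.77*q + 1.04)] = (0.865*q^2 - 46.018*q - 31.9805)/(11.9716*q^4 + 33.0084*q^3 + 29.9497*q^2 + 9.9216*q + 1.0816)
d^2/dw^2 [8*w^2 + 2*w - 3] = 16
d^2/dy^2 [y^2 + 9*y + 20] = 2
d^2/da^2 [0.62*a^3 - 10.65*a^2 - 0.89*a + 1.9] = 3.72*a - 21.3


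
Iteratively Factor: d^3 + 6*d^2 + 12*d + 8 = (d + 2)*(d^2 + 4*d + 4) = (d + 2)^2*(d + 2)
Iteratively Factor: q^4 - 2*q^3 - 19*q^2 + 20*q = (q)*(q^3 - 2*q^2 - 19*q + 20) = q*(q - 5)*(q^2 + 3*q - 4) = q*(q - 5)*(q + 4)*(q - 1)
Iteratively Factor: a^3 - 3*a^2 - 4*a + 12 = (a - 2)*(a^2 - a - 6) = (a - 2)*(a + 2)*(a - 3)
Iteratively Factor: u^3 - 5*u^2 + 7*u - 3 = (u - 1)*(u^2 - 4*u + 3) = (u - 1)^2*(u - 3)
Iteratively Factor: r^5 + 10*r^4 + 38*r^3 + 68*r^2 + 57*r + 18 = (r + 1)*(r^4 + 9*r^3 + 29*r^2 + 39*r + 18) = (r + 1)*(r + 3)*(r^3 + 6*r^2 + 11*r + 6) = (r + 1)^2*(r + 3)*(r^2 + 5*r + 6) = (r + 1)^2*(r + 2)*(r + 3)*(r + 3)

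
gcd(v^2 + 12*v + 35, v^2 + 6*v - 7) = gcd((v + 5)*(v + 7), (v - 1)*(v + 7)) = v + 7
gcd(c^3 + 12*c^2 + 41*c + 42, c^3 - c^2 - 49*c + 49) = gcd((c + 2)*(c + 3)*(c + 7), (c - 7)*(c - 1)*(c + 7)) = c + 7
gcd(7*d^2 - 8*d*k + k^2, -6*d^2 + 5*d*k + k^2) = d - k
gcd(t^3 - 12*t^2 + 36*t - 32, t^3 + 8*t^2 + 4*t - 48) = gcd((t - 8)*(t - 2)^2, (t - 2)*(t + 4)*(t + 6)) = t - 2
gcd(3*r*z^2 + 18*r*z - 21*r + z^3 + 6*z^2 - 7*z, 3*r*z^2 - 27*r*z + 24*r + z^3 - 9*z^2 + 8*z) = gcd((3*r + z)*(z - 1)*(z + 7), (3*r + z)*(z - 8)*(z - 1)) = 3*r*z - 3*r + z^2 - z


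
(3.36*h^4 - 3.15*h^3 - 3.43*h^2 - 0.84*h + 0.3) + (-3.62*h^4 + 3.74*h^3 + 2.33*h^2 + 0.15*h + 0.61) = -0.26*h^4 + 0.59*h^3 - 1.1*h^2 - 0.69*h + 0.91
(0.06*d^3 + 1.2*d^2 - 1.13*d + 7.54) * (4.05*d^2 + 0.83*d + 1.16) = 0.243*d^5 + 4.9098*d^4 - 3.5109*d^3 + 30.9911*d^2 + 4.9474*d + 8.7464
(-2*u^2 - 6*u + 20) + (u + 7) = -2*u^2 - 5*u + 27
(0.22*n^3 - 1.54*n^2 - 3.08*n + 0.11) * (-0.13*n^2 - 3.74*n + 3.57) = -0.0286*n^5 - 0.6226*n^4 + 6.9454*n^3 + 6.0071*n^2 - 11.407*n + 0.3927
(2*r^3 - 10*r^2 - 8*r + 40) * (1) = 2*r^3 - 10*r^2 - 8*r + 40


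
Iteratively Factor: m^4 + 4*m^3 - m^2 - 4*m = (m)*(m^3 + 4*m^2 - m - 4) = m*(m + 4)*(m^2 - 1) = m*(m - 1)*(m + 4)*(m + 1)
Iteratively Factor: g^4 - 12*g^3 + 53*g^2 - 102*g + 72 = (g - 3)*(g^3 - 9*g^2 + 26*g - 24) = (g - 4)*(g - 3)*(g^2 - 5*g + 6) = (g - 4)*(g - 3)*(g - 2)*(g - 3)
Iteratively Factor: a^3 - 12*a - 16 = (a - 4)*(a^2 + 4*a + 4) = (a - 4)*(a + 2)*(a + 2)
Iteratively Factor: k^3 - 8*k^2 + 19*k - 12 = (k - 1)*(k^2 - 7*k + 12) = (k - 3)*(k - 1)*(k - 4)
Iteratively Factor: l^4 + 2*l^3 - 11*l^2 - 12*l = (l)*(l^3 + 2*l^2 - 11*l - 12) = l*(l - 3)*(l^2 + 5*l + 4) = l*(l - 3)*(l + 4)*(l + 1)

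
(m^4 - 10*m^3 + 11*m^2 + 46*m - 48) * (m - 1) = m^5 - 11*m^4 + 21*m^3 + 35*m^2 - 94*m + 48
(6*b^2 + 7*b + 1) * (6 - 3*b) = -18*b^3 + 15*b^2 + 39*b + 6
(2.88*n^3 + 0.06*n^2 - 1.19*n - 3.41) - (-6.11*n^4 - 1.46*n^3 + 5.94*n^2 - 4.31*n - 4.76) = 6.11*n^4 + 4.34*n^3 - 5.88*n^2 + 3.12*n + 1.35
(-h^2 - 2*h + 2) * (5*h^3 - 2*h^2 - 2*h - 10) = -5*h^5 - 8*h^4 + 16*h^3 + 10*h^2 + 16*h - 20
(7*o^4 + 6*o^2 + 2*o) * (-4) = -28*o^4 - 24*o^2 - 8*o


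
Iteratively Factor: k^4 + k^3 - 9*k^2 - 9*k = (k - 3)*(k^3 + 4*k^2 + 3*k) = (k - 3)*(k + 1)*(k^2 + 3*k) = k*(k - 3)*(k + 1)*(k + 3)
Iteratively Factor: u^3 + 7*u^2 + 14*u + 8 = (u + 2)*(u^2 + 5*u + 4) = (u + 2)*(u + 4)*(u + 1)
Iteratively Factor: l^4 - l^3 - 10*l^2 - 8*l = (l)*(l^3 - l^2 - 10*l - 8) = l*(l + 2)*(l^2 - 3*l - 4) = l*(l - 4)*(l + 2)*(l + 1)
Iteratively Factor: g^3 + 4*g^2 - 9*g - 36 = (g + 3)*(g^2 + g - 12) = (g - 3)*(g + 3)*(g + 4)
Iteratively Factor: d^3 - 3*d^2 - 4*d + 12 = (d - 3)*(d^2 - 4) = (d - 3)*(d - 2)*(d + 2)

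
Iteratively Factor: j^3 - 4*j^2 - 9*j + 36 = (j - 3)*(j^2 - j - 12) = (j - 3)*(j + 3)*(j - 4)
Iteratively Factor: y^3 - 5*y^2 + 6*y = (y - 3)*(y^2 - 2*y) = y*(y - 3)*(y - 2)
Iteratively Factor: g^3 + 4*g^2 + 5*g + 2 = (g + 1)*(g^2 + 3*g + 2) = (g + 1)*(g + 2)*(g + 1)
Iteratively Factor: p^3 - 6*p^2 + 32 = (p - 4)*(p^2 - 2*p - 8) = (p - 4)^2*(p + 2)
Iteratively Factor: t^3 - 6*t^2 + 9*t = (t - 3)*(t^2 - 3*t) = (t - 3)^2*(t)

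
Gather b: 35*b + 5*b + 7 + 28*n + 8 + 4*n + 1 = 40*b + 32*n + 16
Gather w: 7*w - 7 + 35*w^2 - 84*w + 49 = 35*w^2 - 77*w + 42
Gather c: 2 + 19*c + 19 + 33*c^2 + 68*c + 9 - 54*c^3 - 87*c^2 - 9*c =-54*c^3 - 54*c^2 + 78*c + 30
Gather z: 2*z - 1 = 2*z - 1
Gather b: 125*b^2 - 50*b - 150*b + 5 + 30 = 125*b^2 - 200*b + 35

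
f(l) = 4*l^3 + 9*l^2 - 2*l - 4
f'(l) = 12*l^2 + 18*l - 2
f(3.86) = 352.43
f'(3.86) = 246.28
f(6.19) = 1277.17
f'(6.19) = 569.21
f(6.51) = 1467.98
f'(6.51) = 623.74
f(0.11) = -4.11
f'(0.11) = 0.13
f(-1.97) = 4.29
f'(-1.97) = 9.11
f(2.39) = 97.24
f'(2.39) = 109.57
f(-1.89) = 4.92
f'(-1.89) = 6.85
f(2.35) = 92.91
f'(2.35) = 106.57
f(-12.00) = -5596.00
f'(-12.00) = 1510.00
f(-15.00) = -11449.00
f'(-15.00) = 2428.00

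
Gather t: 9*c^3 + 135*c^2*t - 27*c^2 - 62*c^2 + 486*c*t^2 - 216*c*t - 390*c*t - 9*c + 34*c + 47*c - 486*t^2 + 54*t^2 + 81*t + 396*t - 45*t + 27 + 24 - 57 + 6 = 9*c^3 - 89*c^2 + 72*c + t^2*(486*c - 432) + t*(135*c^2 - 606*c + 432)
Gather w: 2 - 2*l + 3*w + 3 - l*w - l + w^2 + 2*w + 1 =-3*l + w^2 + w*(5 - l) + 6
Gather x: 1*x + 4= x + 4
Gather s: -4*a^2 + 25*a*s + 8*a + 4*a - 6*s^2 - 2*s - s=-4*a^2 + 12*a - 6*s^2 + s*(25*a - 3)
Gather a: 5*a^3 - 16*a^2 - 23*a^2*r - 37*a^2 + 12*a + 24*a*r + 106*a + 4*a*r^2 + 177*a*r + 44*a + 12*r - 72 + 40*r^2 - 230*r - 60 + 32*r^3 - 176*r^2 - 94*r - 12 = 5*a^3 + a^2*(-23*r - 53) + a*(4*r^2 + 201*r + 162) + 32*r^3 - 136*r^2 - 312*r - 144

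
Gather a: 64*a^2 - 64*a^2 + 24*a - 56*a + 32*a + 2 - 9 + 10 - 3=0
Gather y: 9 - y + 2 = 11 - y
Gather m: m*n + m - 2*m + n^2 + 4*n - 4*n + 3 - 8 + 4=m*(n - 1) + n^2 - 1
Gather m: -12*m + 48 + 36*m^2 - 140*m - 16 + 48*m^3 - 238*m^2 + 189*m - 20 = 48*m^3 - 202*m^2 + 37*m + 12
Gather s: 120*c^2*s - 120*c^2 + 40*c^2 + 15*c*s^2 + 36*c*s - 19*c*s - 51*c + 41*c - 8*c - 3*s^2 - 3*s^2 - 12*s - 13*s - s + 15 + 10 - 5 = -80*c^2 - 18*c + s^2*(15*c - 6) + s*(120*c^2 + 17*c - 26) + 20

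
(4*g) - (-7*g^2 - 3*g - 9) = 7*g^2 + 7*g + 9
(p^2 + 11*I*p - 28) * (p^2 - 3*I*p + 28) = p^4 + 8*I*p^3 + 33*p^2 + 392*I*p - 784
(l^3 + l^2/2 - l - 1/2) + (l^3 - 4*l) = 2*l^3 + l^2/2 - 5*l - 1/2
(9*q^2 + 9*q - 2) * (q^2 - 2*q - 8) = 9*q^4 - 9*q^3 - 92*q^2 - 68*q + 16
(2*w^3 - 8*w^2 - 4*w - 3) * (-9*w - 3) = -18*w^4 + 66*w^3 + 60*w^2 + 39*w + 9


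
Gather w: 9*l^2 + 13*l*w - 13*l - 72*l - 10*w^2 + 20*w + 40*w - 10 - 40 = 9*l^2 - 85*l - 10*w^2 + w*(13*l + 60) - 50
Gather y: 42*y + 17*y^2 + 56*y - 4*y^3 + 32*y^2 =-4*y^3 + 49*y^2 + 98*y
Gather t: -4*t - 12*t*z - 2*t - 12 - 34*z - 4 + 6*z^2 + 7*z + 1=t*(-12*z - 6) + 6*z^2 - 27*z - 15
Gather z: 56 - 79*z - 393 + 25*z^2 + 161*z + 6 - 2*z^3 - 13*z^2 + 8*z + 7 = -2*z^3 + 12*z^2 + 90*z - 324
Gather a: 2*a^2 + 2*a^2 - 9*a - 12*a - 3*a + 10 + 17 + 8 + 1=4*a^2 - 24*a + 36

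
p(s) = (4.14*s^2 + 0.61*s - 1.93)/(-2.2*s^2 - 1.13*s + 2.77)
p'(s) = (4.4*s + 1.13)*(4.14*s^2 + 0.61*s - 1.93)/(-2.2*s^2 - 1.13*s + 2.77)^2 + (8.28*s + 0.61)/(-2.2*s^2 - 1.13*s + 2.77) = (-3.3362*s^2 + 14.4436*s - 0.4912)/(4.84*s^4 + 4.972*s^3 - 10.9111*s^2 - 6.2602*s + 7.6729)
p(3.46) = -1.81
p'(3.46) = 0.01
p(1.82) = -1.96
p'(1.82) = 0.34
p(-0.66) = -0.21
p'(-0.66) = -1.75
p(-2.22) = -3.08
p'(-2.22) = -1.58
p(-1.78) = -4.61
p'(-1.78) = -7.67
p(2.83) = -1.83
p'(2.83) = 0.04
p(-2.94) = -2.48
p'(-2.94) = -0.43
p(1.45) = -2.19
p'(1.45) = 1.10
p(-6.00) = -2.06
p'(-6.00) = -0.04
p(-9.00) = -1.98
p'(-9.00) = -0.01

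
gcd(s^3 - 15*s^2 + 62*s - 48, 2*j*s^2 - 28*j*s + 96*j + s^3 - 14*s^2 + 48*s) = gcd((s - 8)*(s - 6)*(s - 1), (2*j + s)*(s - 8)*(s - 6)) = s^2 - 14*s + 48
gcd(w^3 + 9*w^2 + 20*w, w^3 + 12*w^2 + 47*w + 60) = w^2 + 9*w + 20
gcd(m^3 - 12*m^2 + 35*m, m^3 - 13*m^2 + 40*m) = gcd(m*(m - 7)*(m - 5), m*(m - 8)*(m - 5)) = m^2 - 5*m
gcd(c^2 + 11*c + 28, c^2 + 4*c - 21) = c + 7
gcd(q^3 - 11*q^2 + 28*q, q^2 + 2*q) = q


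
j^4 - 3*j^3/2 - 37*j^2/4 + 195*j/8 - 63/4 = (j - 2)*(j - 3/2)^2*(j + 7/2)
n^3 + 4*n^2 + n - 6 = (n - 1)*(n + 2)*(n + 3)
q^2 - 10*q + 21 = (q - 7)*(q - 3)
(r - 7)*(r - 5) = r^2 - 12*r + 35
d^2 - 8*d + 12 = (d - 6)*(d - 2)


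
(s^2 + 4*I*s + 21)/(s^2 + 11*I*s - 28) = (s - 3*I)/(s + 4*I)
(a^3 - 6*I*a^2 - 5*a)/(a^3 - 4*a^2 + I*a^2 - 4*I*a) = (a^2 - 6*I*a - 5)/(a^2 + a*(-4 + I) - 4*I)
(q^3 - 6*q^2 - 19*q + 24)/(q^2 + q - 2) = (q^2 - 5*q - 24)/(q + 2)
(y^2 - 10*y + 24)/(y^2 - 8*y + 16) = (y - 6)/(y - 4)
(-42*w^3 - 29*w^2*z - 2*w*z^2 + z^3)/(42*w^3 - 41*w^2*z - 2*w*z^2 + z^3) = (6*w^2 + 5*w*z + z^2)/(-6*w^2 + 5*w*z + z^2)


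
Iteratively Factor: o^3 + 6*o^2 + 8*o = (o + 2)*(o^2 + 4*o) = o*(o + 2)*(o + 4)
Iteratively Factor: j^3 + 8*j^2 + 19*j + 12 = (j + 4)*(j^2 + 4*j + 3) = (j + 1)*(j + 4)*(j + 3)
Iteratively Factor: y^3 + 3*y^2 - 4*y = (y - 1)*(y^2 + 4*y) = y*(y - 1)*(y + 4)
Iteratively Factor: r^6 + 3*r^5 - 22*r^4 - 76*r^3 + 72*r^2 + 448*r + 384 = (r + 2)*(r^5 + r^4 - 24*r^3 - 28*r^2 + 128*r + 192) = (r + 2)^2*(r^4 - r^3 - 22*r^2 + 16*r + 96) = (r + 2)^3*(r^3 - 3*r^2 - 16*r + 48) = (r - 4)*(r + 2)^3*(r^2 + r - 12) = (r - 4)*(r + 2)^3*(r + 4)*(r - 3)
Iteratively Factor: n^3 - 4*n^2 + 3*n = (n - 1)*(n^2 - 3*n) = (n - 3)*(n - 1)*(n)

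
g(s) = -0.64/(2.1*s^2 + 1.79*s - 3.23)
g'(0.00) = 0.11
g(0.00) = 0.20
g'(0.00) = 0.11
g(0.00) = 0.20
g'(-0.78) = -0.08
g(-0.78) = 0.19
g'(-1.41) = -1.06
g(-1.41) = 0.41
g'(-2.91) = -0.08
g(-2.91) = -0.07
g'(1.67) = 0.18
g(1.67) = -0.11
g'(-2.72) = -0.11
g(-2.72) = -0.09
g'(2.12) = 0.07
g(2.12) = -0.06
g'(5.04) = 0.00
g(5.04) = -0.01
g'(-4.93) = -0.01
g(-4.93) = -0.02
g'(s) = -0.64*(-4.2*s - 1.79)/(2.1*s^2 + 1.79*s - 3.23)^2 = (2.688*s + 1.1456)/(2.1*s^2 + 1.79*s - 3.23)^2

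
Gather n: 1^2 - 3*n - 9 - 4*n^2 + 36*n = -4*n^2 + 33*n - 8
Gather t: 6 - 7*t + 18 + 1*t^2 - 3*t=t^2 - 10*t + 24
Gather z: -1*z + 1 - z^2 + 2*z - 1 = -z^2 + z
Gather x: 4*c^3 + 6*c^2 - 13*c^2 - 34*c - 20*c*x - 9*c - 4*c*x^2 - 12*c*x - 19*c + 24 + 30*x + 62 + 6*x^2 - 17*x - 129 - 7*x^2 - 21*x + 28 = 4*c^3 - 7*c^2 - 62*c + x^2*(-4*c - 1) + x*(-32*c - 8) - 15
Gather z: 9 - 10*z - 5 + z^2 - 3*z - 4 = z^2 - 13*z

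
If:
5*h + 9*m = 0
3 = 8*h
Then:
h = 3/8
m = -5/24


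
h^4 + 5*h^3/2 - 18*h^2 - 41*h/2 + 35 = (h - 7/2)*(h - 1)*(h + 2)*(h + 5)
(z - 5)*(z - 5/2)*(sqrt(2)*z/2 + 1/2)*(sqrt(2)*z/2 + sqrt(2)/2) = z^4/2 - 13*z^3/4 + sqrt(2)*z^3/4 - 13*sqrt(2)*z^2/8 + 5*z^2/2 + 5*sqrt(2)*z/4 + 25*z/4 + 25*sqrt(2)/8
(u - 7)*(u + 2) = u^2 - 5*u - 14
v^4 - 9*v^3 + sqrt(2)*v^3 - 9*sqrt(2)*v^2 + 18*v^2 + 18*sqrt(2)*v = v*(v - 6)*(v - 3)*(v + sqrt(2))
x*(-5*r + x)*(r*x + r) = -5*r^2*x^2 - 5*r^2*x + r*x^3 + r*x^2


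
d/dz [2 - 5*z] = -5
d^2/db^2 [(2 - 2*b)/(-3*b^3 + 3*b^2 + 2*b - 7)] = 4*((b - 1)*(-9*b^2 + 6*b + 2)^2 + (-9*b^2 + 6*b - 3*(b - 1)*(3*b - 1) + 2)*(3*b^3 - 3*b^2 - 2*b + 7))/(3*b^3 - 3*b^2 - 2*b + 7)^3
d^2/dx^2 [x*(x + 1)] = 2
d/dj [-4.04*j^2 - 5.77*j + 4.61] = -8.08*j - 5.77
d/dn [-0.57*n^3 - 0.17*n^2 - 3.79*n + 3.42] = -1.71*n^2 - 0.34*n - 3.79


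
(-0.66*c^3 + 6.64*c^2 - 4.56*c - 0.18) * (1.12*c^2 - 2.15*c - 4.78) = -0.7392*c^5 + 8.8558*c^4 - 16.2284*c^3 - 22.1368*c^2 + 22.1838*c + 0.8604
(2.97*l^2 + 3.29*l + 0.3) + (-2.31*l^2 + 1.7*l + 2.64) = 0.66*l^2 + 4.99*l + 2.94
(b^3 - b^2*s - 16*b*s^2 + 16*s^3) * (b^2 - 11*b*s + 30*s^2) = b^5 - 12*b^4*s + 25*b^3*s^2 + 162*b^2*s^3 - 656*b*s^4 + 480*s^5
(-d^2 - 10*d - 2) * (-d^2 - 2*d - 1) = d^4 + 12*d^3 + 23*d^2 + 14*d + 2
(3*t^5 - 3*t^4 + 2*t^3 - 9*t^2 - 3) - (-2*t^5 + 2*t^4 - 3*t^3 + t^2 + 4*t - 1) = 5*t^5 - 5*t^4 + 5*t^3 - 10*t^2 - 4*t - 2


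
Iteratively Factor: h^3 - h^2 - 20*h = (h - 5)*(h^2 + 4*h) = h*(h - 5)*(h + 4)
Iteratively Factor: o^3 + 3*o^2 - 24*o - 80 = (o - 5)*(o^2 + 8*o + 16) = (o - 5)*(o + 4)*(o + 4)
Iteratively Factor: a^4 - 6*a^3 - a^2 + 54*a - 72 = (a + 3)*(a^3 - 9*a^2 + 26*a - 24) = (a - 4)*(a + 3)*(a^2 - 5*a + 6) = (a - 4)*(a - 2)*(a + 3)*(a - 3)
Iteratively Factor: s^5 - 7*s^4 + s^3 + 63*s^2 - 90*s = (s - 2)*(s^4 - 5*s^3 - 9*s^2 + 45*s) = (s - 3)*(s - 2)*(s^3 - 2*s^2 - 15*s) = (s - 3)*(s - 2)*(s + 3)*(s^2 - 5*s) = (s - 5)*(s - 3)*(s - 2)*(s + 3)*(s)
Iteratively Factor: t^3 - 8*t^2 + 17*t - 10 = (t - 1)*(t^2 - 7*t + 10) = (t - 5)*(t - 1)*(t - 2)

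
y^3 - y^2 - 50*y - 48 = (y - 8)*(y + 1)*(y + 6)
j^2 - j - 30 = (j - 6)*(j + 5)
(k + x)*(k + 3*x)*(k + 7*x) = k^3 + 11*k^2*x + 31*k*x^2 + 21*x^3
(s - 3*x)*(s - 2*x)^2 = s^3 - 7*s^2*x + 16*s*x^2 - 12*x^3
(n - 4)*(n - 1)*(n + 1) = n^3 - 4*n^2 - n + 4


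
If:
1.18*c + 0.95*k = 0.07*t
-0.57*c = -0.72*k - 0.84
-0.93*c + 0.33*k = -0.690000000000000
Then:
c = 0.46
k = -0.81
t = -3.25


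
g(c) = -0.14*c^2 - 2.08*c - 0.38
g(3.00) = -7.88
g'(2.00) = -2.64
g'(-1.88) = -1.55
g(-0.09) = -0.19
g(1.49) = -3.79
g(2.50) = -6.46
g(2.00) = -5.10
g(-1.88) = 3.04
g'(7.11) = -4.07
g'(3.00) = -2.92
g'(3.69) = -3.11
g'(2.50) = -2.78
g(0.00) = -0.38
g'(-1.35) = -1.70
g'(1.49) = -2.50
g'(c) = -0.28*c - 2.08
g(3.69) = -9.96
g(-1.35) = 2.17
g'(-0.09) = -2.05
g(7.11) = -22.25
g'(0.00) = -2.08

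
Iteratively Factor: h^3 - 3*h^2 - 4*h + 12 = (h - 2)*(h^2 - h - 6) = (h - 3)*(h - 2)*(h + 2)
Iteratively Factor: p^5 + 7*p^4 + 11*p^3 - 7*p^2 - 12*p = (p)*(p^4 + 7*p^3 + 11*p^2 - 7*p - 12) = p*(p + 4)*(p^3 + 3*p^2 - p - 3) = p*(p - 1)*(p + 4)*(p^2 + 4*p + 3) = p*(p - 1)*(p + 1)*(p + 4)*(p + 3)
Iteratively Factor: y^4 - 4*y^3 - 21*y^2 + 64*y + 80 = (y - 4)*(y^3 - 21*y - 20) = (y - 4)*(y + 1)*(y^2 - y - 20) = (y - 5)*(y - 4)*(y + 1)*(y + 4)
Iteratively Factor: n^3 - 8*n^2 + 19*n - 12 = (n - 4)*(n^2 - 4*n + 3) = (n - 4)*(n - 1)*(n - 3)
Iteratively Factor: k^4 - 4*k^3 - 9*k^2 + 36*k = (k - 4)*(k^3 - 9*k) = (k - 4)*(k + 3)*(k^2 - 3*k) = k*(k - 4)*(k + 3)*(k - 3)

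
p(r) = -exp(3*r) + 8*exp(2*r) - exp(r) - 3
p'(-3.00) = -0.01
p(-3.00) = -3.03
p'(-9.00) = 0.00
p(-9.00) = -3.00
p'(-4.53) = -0.01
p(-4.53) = -3.01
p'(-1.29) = 0.87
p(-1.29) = -2.69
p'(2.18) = -833.59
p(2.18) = -78.08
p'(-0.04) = 11.15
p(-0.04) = 2.54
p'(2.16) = -761.57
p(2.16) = -62.13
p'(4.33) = -1221829.31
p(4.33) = -391949.97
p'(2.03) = -404.29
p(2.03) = 11.76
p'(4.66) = -3357935.30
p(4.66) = -1089627.91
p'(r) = -3*exp(3*r) + 16*exp(2*r) - exp(r)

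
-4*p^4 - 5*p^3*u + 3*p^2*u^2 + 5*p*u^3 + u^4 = (-p + u)*(p + u)^2*(4*p + u)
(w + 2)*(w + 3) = w^2 + 5*w + 6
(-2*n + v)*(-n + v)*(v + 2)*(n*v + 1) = 2*n^3*v^2 + 4*n^3*v - 3*n^2*v^3 - 6*n^2*v^2 + 2*n^2*v + 4*n^2 + n*v^4 + 2*n*v^3 - 3*n*v^2 - 6*n*v + v^3 + 2*v^2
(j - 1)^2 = j^2 - 2*j + 1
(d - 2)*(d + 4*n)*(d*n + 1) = d^3*n + 4*d^2*n^2 - 2*d^2*n + d^2 - 8*d*n^2 + 4*d*n - 2*d - 8*n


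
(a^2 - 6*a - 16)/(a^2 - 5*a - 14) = (a - 8)/(a - 7)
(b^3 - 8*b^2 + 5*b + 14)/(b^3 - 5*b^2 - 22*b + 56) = (b + 1)/(b + 4)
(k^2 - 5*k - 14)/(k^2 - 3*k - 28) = (k + 2)/(k + 4)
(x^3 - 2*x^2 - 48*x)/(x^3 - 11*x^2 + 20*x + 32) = x*(x + 6)/(x^2 - 3*x - 4)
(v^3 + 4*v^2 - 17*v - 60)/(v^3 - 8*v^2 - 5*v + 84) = (v + 5)/(v - 7)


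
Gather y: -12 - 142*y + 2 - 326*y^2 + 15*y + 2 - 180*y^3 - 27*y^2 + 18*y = -180*y^3 - 353*y^2 - 109*y - 8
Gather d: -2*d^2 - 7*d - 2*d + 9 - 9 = -2*d^2 - 9*d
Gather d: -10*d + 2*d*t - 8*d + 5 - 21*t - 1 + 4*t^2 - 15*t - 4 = d*(2*t - 18) + 4*t^2 - 36*t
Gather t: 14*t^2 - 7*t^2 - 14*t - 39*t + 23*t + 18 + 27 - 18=7*t^2 - 30*t + 27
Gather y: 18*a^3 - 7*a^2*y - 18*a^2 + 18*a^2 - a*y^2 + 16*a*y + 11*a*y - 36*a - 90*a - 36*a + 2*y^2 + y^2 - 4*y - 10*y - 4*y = 18*a^3 - 162*a + y^2*(3 - a) + y*(-7*a^2 + 27*a - 18)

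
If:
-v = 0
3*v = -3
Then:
No Solution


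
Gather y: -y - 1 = -y - 1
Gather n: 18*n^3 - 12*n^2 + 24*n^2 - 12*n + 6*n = 18*n^3 + 12*n^2 - 6*n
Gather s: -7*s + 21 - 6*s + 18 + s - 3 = 36 - 12*s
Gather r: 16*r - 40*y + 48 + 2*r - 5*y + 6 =18*r - 45*y + 54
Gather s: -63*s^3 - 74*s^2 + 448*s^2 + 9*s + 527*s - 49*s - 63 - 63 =-63*s^3 + 374*s^2 + 487*s - 126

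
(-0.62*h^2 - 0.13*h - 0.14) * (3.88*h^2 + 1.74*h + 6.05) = -2.4056*h^4 - 1.5832*h^3 - 4.5204*h^2 - 1.0301*h - 0.847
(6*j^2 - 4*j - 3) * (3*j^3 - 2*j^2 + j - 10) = 18*j^5 - 24*j^4 + 5*j^3 - 58*j^2 + 37*j + 30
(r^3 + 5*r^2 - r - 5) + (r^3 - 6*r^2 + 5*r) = 2*r^3 - r^2 + 4*r - 5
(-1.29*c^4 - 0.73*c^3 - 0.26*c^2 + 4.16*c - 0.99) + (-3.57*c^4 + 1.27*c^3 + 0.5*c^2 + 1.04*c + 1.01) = -4.86*c^4 + 0.54*c^3 + 0.24*c^2 + 5.2*c + 0.02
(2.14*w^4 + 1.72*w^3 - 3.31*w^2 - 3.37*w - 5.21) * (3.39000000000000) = 7.2546*w^4 + 5.8308*w^3 - 11.2209*w^2 - 11.4243*w - 17.6619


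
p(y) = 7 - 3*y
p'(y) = -3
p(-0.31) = 7.93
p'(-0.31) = -3.00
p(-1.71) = 12.13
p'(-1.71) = -3.00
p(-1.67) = 12.01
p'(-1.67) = -3.00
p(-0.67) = 9.01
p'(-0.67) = -3.00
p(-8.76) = 33.28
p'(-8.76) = -3.00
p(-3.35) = 17.05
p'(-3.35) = -3.00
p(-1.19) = 10.57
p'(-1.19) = -3.00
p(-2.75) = 15.25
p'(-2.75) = -3.00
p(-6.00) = 25.00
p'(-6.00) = -3.00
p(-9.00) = 34.00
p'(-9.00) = -3.00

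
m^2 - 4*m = m*(m - 4)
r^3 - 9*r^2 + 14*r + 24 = (r - 6)*(r - 4)*(r + 1)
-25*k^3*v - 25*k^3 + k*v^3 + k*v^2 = (-5*k + v)*(5*k + v)*(k*v + k)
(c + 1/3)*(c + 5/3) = c^2 + 2*c + 5/9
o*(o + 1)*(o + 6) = o^3 + 7*o^2 + 6*o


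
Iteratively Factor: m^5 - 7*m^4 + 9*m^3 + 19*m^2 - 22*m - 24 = (m - 3)*(m^4 - 4*m^3 - 3*m^2 + 10*m + 8) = (m - 3)*(m + 1)*(m^3 - 5*m^2 + 2*m + 8) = (m - 3)*(m + 1)^2*(m^2 - 6*m + 8) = (m - 4)*(m - 3)*(m + 1)^2*(m - 2)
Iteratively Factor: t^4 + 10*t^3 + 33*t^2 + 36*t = (t + 3)*(t^3 + 7*t^2 + 12*t) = (t + 3)^2*(t^2 + 4*t) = t*(t + 3)^2*(t + 4)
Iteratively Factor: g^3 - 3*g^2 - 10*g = (g + 2)*(g^2 - 5*g) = (g - 5)*(g + 2)*(g)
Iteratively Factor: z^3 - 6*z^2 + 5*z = (z - 1)*(z^2 - 5*z) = z*(z - 1)*(z - 5)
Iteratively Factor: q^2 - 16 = (q + 4)*(q - 4)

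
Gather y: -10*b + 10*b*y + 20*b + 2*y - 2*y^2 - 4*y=10*b - 2*y^2 + y*(10*b - 2)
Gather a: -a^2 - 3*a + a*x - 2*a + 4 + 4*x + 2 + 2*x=-a^2 + a*(x - 5) + 6*x + 6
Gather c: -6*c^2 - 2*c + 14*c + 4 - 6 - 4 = -6*c^2 + 12*c - 6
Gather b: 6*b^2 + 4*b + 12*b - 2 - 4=6*b^2 + 16*b - 6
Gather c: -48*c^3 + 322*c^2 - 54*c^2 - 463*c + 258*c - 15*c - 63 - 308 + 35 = -48*c^3 + 268*c^2 - 220*c - 336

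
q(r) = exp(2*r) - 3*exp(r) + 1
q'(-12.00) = 0.00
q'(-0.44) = -1.10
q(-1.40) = 0.32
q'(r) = 2*exp(2*r) - 3*exp(r)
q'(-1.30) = -0.67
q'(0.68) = 1.87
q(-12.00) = 1.00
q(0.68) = -1.03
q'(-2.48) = -0.24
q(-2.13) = 0.66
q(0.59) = -1.16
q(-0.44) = -0.52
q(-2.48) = 0.76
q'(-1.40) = -0.62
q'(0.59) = 1.10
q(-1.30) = 0.26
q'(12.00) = 52977755995.31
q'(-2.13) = -0.33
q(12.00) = 26488633866.47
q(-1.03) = 0.06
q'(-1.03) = -0.82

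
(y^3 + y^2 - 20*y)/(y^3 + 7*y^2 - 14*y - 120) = y/(y + 6)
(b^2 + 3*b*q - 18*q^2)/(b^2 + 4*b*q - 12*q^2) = (-b + 3*q)/(-b + 2*q)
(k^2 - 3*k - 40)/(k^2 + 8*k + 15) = (k - 8)/(k + 3)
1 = 1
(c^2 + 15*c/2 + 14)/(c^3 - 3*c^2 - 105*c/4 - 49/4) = 2*(c + 4)/(2*c^2 - 13*c - 7)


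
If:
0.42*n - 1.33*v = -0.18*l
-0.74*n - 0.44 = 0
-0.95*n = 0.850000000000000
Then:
No Solution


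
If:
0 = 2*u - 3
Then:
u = 3/2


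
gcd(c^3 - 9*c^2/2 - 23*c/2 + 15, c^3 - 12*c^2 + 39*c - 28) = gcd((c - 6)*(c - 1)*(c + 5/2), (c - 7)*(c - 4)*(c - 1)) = c - 1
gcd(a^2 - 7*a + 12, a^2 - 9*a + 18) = a - 3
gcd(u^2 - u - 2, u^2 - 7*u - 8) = u + 1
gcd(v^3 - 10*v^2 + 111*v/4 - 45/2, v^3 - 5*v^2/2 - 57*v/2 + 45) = v^2 - 15*v/2 + 9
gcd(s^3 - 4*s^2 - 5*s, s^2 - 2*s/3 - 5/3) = s + 1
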